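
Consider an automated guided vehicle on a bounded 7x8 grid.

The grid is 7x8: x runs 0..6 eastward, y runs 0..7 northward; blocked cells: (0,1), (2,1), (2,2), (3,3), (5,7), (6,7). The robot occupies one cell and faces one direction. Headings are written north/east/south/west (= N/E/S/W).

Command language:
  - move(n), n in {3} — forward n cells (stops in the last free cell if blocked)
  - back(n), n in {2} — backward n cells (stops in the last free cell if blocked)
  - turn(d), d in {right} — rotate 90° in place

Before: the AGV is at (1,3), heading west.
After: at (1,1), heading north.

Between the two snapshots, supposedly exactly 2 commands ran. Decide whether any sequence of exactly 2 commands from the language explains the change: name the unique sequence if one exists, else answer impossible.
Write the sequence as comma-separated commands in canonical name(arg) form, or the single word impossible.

key: order matters: swapping turn(right) and back(2) lands elsewhere
t0: at (1,3), heading west
[1] after turn(right): at (1,3), heading north
[2] after back(2): at (1,1), heading north
no other 2-command option fits: unique.

turn(right), back(2)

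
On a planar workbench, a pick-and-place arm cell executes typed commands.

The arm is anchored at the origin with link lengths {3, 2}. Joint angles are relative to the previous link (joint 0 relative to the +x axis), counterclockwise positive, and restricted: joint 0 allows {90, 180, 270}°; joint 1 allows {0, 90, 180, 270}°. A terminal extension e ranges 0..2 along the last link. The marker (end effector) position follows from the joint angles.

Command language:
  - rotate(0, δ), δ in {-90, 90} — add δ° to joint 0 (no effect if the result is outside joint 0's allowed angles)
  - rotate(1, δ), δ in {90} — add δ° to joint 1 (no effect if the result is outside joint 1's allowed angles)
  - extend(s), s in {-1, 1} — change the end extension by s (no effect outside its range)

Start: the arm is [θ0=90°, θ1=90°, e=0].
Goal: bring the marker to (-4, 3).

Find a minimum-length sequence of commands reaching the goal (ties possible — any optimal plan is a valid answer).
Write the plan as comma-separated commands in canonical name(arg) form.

extend(1), extend(1)

t0: [θ0=90°, θ1=90°, e=0]
t=1 extend(1) ⇒ [θ0=90°, θ1=90°, e=1]
t=2 extend(1) ⇒ [θ0=90°, θ1=90°, e=2]
shorter routes all fall short; 2 is best.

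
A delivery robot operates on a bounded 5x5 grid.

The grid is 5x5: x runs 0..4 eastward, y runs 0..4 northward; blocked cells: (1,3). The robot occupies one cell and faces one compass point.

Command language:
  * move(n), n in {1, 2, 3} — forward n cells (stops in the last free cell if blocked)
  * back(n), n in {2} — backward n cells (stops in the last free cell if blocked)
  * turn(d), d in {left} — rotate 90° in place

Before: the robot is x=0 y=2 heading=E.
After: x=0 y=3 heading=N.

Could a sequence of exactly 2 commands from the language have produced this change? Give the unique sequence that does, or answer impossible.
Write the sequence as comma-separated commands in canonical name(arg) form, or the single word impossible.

key: order matters: swapping turn(left) and move(1) lands elsewhere
initial: x=0 y=2 heading=E
[1] after turn(left): x=0 y=2 heading=N
[2] after move(1): x=0 y=3 heading=N
uniquely the one of 25 2-step routes that fits.

turn(left), move(1)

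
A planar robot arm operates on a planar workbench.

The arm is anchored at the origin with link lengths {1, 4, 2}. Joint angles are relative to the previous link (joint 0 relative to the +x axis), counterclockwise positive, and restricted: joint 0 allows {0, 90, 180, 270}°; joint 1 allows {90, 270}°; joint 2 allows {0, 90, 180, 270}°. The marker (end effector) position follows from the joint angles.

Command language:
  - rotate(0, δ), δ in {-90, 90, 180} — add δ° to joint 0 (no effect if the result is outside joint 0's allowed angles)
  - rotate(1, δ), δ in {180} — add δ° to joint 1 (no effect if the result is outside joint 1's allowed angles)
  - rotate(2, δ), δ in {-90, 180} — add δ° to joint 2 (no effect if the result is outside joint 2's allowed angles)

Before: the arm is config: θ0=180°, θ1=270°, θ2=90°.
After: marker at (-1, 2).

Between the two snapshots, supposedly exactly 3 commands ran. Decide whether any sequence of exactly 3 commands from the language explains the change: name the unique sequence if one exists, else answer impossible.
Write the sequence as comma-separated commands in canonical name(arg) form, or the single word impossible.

rotate(2, -90), rotate(2, -90), rotate(2, -90)

start: config: θ0=180°, θ1=270°, θ2=90°
[1] after rotate(2, -90): config: θ0=180°, θ1=270°, θ2=0°
[2] after rotate(2, -90): config: θ0=180°, θ1=270°, θ2=270°
[3] after rotate(2, -90): config: θ0=180°, θ1=270°, θ2=180°
uniquely the one of 216 3-step routes that fits.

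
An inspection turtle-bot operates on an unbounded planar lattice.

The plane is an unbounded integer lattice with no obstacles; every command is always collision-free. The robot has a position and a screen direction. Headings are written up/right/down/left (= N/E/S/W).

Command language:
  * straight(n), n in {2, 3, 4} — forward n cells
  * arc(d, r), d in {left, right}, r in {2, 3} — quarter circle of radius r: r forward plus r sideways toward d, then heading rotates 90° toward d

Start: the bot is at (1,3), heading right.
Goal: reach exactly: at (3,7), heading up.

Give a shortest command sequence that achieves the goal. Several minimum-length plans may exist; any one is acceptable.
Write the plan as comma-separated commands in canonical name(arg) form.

begin: at (1,3), heading right
1. arc(left, 2) → at (3,5), heading up
2. straight(2) → at (3,7), heading up
nothing shorter than 2 reaches the goal.

arc(left, 2), straight(2)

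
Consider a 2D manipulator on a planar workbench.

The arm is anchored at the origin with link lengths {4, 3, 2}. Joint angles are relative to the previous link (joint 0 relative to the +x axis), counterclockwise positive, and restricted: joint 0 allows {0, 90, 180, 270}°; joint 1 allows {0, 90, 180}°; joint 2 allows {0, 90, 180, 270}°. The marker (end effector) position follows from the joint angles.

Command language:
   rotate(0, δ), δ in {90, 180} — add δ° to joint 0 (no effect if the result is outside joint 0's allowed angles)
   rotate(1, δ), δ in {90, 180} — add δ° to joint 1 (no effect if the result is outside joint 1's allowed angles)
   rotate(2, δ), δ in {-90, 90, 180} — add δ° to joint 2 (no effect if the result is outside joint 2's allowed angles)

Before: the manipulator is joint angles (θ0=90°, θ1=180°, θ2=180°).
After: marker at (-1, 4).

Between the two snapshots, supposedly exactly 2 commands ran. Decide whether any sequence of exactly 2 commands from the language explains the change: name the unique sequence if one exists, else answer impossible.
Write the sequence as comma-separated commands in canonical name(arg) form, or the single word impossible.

key: order matters: swapping rotate(1, 180) and rotate(1, 90) lands elsewhere
initial: joint angles (θ0=90°, θ1=180°, θ2=180°)
step 1 (rotate(1, 180)): joint angles (θ0=90°, θ1=0°, θ2=180°)
step 2 (rotate(1, 90)): joint angles (θ0=90°, θ1=90°, θ2=180°)
all 49 alternatives checked — unique.

rotate(1, 180), rotate(1, 90)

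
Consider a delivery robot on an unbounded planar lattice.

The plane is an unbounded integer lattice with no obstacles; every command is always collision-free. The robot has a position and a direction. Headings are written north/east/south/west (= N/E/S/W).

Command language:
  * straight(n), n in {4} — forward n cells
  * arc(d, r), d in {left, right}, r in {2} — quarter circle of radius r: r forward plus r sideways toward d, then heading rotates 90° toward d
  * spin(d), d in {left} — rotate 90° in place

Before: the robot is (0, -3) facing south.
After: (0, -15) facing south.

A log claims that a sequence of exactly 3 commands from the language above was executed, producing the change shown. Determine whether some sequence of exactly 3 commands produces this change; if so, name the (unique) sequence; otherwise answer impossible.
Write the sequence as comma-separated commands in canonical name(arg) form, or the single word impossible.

straight(4), straight(4), straight(4)

key: still facing S at the end — nothing in the sequence rotates
initial: (0, -3) facing south
t=1 straight(4) ⇒ (0, -7) facing south
t=2 straight(4) ⇒ (0, -11) facing south
t=3 straight(4) ⇒ (0, -15) facing south
uniquely the one of 64 3-step routes that fits.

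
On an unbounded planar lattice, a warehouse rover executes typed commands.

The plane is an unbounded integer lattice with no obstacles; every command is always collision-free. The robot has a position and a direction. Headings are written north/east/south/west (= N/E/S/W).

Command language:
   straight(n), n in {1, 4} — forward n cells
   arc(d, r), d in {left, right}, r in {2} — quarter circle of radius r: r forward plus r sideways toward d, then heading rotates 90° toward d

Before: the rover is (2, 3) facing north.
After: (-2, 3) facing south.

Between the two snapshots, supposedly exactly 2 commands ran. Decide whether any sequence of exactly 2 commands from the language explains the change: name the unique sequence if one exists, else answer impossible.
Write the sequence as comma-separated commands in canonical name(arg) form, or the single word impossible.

arc(left, 2), arc(left, 2)

key: position moved to (-2,3) AND the heading swung to S — translation plus rotation needed
initial: (2, 3) facing north
t=1 arc(left, 2) ⇒ (0, 5) facing west
t=2 arc(left, 2) ⇒ (-2, 3) facing south
all 16 alternatives checked — unique.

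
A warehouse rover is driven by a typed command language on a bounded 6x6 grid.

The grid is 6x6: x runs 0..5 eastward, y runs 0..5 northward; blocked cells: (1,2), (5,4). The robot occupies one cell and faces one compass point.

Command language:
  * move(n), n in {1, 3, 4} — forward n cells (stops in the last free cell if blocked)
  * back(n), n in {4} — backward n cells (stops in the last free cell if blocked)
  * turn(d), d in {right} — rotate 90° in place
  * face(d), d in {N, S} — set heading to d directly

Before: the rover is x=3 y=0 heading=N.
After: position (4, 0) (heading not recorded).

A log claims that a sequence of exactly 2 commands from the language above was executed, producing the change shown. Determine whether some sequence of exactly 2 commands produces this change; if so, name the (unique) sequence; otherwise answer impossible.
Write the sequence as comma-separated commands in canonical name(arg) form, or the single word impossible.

turn(right), move(1)

key: running move(1) before turn(right) would end elsewhere — order is forced
initial: x=3 y=0 heading=N
step 1 (turn(right)): x=3 y=0 heading=E
step 2 (move(1)): x=4 y=0 heading=E
all 49 alternatives checked — unique.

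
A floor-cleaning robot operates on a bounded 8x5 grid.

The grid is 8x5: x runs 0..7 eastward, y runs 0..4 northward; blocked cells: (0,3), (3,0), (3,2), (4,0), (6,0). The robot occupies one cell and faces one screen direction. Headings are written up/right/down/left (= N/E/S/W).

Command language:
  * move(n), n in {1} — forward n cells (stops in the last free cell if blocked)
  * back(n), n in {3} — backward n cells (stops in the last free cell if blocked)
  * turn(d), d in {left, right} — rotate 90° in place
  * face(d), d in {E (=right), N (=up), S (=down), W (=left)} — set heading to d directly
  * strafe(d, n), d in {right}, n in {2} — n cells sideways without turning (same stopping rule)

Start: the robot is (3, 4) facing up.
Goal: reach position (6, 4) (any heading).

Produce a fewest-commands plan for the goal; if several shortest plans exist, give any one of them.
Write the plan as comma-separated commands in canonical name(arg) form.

face(W), back(3)

t0: (3, 4) facing up
[1] after face(W): (3, 4) facing left
[2] after back(3): (6, 4) facing left
minimal: 2 command(s), checked below 2.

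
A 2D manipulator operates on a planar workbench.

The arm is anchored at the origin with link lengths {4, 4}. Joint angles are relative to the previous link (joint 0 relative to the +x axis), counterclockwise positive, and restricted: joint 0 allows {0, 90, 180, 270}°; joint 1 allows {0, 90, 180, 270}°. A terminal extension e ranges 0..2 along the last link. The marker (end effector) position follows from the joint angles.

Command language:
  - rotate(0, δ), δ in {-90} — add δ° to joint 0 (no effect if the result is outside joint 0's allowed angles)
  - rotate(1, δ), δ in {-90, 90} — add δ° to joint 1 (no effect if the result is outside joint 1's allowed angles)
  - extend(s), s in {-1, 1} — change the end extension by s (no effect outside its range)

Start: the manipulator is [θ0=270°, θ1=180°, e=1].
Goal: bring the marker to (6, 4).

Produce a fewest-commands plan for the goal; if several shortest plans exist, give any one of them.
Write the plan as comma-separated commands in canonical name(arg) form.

rotate(1, 90), rotate(0, -90), rotate(0, -90), extend(1)

initial: [θ0=270°, θ1=180°, e=1]
t=1 rotate(1, 90) ⇒ [θ0=270°, θ1=270°, e=1]
t=2 rotate(0, -90) ⇒ [θ0=180°, θ1=270°, e=1]
t=3 rotate(0, -90) ⇒ [θ0=90°, θ1=270°, e=1]
t=4 extend(1) ⇒ [θ0=90°, θ1=270°, e=2]
shorter routes all fall short; 4 is best.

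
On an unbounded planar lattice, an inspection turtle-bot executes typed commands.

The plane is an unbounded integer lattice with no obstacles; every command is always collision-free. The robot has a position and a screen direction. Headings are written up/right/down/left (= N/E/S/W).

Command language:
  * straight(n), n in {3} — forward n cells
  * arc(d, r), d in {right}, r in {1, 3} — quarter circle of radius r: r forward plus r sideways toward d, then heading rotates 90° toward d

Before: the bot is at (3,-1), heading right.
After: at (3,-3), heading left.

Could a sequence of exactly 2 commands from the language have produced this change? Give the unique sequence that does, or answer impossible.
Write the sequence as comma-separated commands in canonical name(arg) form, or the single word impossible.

arc(right, 1), arc(right, 1)

key: cell and facing (now W) both changed — the 2 commands mix motion and turning
initial: at (3,-1), heading right
step 1 (arc(right, 1)): at (4,-2), heading down
step 2 (arc(right, 1)): at (3,-3), heading left
all 9 alternatives checked — unique.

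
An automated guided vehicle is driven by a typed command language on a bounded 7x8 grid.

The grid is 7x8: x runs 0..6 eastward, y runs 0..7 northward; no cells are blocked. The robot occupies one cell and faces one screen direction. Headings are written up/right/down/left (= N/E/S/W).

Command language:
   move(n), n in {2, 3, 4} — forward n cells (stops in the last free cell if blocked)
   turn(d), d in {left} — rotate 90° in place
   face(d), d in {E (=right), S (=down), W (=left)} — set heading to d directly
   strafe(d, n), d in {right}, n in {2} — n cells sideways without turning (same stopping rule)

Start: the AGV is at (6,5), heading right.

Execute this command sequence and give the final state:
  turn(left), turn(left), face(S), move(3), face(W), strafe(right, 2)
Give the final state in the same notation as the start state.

begin: at (6,5), heading right
[1] after turn(left): at (6,5), heading up
[2] after turn(left): at (6,5), heading left
[3] after face(S): at (6,5), heading down
[4] after move(3): at (6,2), heading down
[5] after face(W): at (6,2), heading left
[6] after strafe(right, 2): at (6,4), heading left

at (6,4), heading left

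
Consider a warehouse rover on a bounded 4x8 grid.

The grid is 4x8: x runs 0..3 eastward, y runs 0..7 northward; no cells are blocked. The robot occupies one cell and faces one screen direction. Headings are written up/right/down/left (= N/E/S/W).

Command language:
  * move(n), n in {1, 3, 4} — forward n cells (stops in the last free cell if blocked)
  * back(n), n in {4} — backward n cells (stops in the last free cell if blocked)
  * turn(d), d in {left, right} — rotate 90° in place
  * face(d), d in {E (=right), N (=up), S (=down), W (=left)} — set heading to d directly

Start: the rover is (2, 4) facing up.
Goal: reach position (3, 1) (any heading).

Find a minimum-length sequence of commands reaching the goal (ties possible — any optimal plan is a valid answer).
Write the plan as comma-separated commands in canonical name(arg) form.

initial: (2, 4) facing up
t=1 face(W) ⇒ (2, 4) facing left
t=2 back(4) ⇒ (3, 4) facing left
t=3 face(S) ⇒ (3, 4) facing down
t=4 move(3) ⇒ (3, 1) facing down
shorter routes all fall short; 4 is best.

face(W), back(4), face(S), move(3)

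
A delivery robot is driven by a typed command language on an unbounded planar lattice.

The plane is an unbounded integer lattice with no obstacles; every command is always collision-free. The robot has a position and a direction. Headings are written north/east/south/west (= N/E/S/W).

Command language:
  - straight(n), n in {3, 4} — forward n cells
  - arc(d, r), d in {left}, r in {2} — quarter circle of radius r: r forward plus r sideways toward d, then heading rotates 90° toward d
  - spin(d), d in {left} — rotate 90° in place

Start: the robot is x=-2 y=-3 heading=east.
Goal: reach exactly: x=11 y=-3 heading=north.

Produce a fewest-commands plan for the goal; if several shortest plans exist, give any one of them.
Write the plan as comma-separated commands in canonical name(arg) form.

from: x=-2 y=-3 heading=east
[1] after straight(4): x=2 y=-3 heading=east
[2] after straight(3): x=5 y=-3 heading=east
[3] after straight(3): x=8 y=-3 heading=east
[4] after straight(3): x=11 y=-3 heading=east
[5] after spin(left): x=11 y=-3 heading=north
minimal: 5 command(s), checked below 5.

straight(4), straight(3), straight(3), straight(3), spin(left)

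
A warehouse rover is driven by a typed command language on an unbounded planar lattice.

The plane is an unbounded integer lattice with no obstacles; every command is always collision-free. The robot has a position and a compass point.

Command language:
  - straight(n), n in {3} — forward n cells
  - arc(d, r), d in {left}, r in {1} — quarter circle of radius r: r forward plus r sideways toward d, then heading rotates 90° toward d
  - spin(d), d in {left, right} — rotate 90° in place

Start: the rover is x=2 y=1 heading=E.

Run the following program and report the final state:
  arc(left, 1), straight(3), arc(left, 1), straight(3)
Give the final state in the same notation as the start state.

t0: x=2 y=1 heading=E
t=1 arc(left, 1) ⇒ x=3 y=2 heading=N
t=2 straight(3) ⇒ x=3 y=5 heading=N
t=3 arc(left, 1) ⇒ x=2 y=6 heading=W
t=4 straight(3) ⇒ x=-1 y=6 heading=W

x=-1 y=6 heading=W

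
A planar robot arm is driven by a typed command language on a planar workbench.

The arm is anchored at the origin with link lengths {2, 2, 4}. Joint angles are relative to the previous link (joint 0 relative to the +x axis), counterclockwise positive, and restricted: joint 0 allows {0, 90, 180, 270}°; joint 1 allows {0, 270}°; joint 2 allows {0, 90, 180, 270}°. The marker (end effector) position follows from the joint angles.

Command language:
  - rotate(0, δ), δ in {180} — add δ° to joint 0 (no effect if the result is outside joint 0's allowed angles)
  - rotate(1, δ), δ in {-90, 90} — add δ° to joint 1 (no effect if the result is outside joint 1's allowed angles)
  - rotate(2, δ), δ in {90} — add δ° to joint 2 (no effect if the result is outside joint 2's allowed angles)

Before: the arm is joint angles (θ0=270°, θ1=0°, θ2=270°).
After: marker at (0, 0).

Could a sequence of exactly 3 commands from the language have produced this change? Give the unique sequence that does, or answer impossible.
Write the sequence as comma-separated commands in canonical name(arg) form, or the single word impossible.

from: joint angles (θ0=270°, θ1=0°, θ2=270°)
1. rotate(2, 90) → joint angles (θ0=270°, θ1=0°, θ2=0°)
2. rotate(2, 90) → joint angles (θ0=270°, θ1=0°, θ2=90°)
3. rotate(2, 90) → joint angles (θ0=270°, θ1=0°, θ2=180°)
uniquely the one of 64 3-step routes that fits.

rotate(2, 90), rotate(2, 90), rotate(2, 90)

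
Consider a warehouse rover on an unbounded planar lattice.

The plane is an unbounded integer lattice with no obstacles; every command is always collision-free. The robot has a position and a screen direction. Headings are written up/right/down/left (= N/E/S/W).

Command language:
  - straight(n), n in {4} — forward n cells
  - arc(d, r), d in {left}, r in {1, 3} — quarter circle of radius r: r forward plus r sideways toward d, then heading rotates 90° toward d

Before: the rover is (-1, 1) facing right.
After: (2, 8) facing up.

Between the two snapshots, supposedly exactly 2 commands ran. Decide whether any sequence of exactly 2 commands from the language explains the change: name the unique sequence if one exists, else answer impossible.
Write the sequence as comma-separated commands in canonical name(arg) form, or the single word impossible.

key: order matters: swapping arc(left, 3) and straight(4) lands elsewhere
initial: (-1, 1) facing right
[1] after arc(left, 3): (2, 4) facing up
[2] after straight(4): (2, 8) facing up
all 9 alternatives checked — unique.

arc(left, 3), straight(4)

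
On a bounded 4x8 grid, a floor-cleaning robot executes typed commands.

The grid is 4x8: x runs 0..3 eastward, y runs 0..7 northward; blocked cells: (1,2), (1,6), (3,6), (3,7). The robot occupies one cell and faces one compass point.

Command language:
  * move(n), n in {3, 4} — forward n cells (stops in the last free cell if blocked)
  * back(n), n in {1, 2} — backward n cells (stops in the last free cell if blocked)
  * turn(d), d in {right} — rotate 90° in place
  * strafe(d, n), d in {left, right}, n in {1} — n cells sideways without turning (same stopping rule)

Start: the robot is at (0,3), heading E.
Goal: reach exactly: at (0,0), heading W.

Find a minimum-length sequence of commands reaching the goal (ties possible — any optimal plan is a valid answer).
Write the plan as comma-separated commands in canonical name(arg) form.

turn(right), move(4), turn(right)

initial: at (0,3), heading E
step 1 (turn(right)): at (0,3), heading S
step 2 (move(4)): at (0,0), heading S
step 3 (turn(right)): at (0,0), heading W
no 2-step plan works, so 3 is optimal.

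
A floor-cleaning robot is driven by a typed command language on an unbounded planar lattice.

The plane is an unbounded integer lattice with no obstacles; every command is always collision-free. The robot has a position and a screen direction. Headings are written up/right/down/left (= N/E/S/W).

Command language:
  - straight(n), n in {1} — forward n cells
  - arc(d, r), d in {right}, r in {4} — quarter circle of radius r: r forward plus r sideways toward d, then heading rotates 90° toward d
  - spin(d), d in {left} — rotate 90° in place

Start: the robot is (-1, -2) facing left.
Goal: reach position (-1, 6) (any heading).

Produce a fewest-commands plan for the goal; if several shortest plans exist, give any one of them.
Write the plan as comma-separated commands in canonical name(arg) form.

arc(right, 4), arc(right, 4)

from: (-1, -2) facing left
t=1 arc(right, 4) ⇒ (-5, 2) facing up
t=2 arc(right, 4) ⇒ (-1, 6) facing right
shorter routes all fall short; 2 is best.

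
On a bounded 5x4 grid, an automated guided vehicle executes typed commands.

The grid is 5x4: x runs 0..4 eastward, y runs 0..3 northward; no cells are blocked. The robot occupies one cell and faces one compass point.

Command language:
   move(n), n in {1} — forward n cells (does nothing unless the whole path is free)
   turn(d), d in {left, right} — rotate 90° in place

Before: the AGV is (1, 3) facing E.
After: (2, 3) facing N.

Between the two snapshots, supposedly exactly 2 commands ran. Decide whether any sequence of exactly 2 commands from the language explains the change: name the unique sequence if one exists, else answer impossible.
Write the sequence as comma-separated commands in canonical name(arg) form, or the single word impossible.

move(1), turn(left)

key: running turn(left) before move(1) would end elsewhere — order is forced
begin: (1, 3) facing E
step 1 (move(1)): (2, 3) facing E
step 2 (turn(left)): (2, 3) facing N
all 9 alternatives checked — unique.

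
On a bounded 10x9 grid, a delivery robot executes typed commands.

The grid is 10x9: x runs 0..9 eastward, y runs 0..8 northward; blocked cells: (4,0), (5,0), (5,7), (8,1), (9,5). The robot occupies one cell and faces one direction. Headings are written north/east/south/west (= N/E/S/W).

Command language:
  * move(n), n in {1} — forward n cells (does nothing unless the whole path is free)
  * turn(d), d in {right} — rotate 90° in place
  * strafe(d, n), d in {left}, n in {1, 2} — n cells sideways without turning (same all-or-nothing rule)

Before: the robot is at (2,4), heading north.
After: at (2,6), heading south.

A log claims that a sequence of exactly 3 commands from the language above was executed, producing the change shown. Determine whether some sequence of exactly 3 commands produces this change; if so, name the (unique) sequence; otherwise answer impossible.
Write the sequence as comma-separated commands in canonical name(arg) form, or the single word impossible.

key: position moved to (2,6) AND the heading swung to S — translation plus rotation needed
begin: at (2,4), heading north
1. turn(right) → at (2,4), heading east
2. strafe(left, 2) → at (2,6), heading east
3. turn(right) → at (2,6), heading south
all 64 alternatives checked — unique.

turn(right), strafe(left, 2), turn(right)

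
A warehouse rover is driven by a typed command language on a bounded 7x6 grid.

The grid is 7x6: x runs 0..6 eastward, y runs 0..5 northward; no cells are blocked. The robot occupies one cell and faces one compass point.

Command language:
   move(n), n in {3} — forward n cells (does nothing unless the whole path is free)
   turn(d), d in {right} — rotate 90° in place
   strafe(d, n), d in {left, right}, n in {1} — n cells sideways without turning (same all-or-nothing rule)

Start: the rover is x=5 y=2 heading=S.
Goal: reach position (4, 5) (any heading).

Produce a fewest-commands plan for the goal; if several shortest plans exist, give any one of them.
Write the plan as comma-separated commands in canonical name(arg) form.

strafe(right, 1), turn(right), turn(right), move(3)

from: x=5 y=2 heading=S
step 1 (strafe(right, 1)): x=4 y=2 heading=S
step 2 (turn(right)): x=4 y=2 heading=W
step 3 (turn(right)): x=4 y=2 heading=N
step 4 (move(3)): x=4 y=5 heading=N
minimal: 4 command(s), checked below 4.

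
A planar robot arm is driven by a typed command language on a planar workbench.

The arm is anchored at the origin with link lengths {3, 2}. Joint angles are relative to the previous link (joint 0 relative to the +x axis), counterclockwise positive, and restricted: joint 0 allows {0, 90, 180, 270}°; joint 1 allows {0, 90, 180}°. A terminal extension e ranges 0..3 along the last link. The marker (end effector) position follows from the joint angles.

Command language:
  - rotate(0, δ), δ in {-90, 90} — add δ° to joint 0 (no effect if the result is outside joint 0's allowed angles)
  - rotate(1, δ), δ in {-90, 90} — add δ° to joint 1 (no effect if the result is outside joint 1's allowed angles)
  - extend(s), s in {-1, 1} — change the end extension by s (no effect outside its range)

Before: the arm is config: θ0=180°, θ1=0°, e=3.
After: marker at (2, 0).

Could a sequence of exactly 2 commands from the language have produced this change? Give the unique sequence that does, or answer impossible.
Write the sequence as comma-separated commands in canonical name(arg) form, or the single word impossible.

from: config: θ0=180°, θ1=0°, e=3
step 1 (rotate(1, 90)): config: θ0=180°, θ1=90°, e=3
step 2 (rotate(1, 90)): config: θ0=180°, θ1=180°, e=3
no rival 2-sequence matches.

rotate(1, 90), rotate(1, 90)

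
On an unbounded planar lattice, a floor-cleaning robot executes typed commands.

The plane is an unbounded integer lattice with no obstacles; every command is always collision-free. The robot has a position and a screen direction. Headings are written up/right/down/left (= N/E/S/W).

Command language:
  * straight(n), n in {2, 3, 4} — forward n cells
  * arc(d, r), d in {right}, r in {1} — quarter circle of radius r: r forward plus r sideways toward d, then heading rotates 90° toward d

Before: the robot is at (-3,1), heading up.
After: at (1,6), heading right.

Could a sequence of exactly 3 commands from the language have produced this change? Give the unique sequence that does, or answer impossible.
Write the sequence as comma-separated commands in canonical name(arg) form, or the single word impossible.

straight(4), arc(right, 1), straight(3)

key: position moved to (1,6) AND the heading swung to E — translation plus rotation needed
from: at (-3,1), heading up
step 1 (straight(4)): at (-3,5), heading up
step 2 (arc(right, 1)): at (-2,6), heading right
step 3 (straight(3)): at (1,6), heading right
no other 3-command option fits: unique.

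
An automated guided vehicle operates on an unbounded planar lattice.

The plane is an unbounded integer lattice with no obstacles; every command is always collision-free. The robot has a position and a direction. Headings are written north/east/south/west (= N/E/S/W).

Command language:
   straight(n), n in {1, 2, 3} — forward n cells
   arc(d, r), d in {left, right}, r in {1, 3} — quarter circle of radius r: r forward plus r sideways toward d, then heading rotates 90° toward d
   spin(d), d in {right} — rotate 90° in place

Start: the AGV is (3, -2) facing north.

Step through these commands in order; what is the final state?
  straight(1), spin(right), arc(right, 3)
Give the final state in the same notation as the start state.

initial: (3, -2) facing north
t=1 straight(1) ⇒ (3, -1) facing north
t=2 spin(right) ⇒ (3, -1) facing east
t=3 arc(right, 3) ⇒ (6, -4) facing south

(6, -4) facing south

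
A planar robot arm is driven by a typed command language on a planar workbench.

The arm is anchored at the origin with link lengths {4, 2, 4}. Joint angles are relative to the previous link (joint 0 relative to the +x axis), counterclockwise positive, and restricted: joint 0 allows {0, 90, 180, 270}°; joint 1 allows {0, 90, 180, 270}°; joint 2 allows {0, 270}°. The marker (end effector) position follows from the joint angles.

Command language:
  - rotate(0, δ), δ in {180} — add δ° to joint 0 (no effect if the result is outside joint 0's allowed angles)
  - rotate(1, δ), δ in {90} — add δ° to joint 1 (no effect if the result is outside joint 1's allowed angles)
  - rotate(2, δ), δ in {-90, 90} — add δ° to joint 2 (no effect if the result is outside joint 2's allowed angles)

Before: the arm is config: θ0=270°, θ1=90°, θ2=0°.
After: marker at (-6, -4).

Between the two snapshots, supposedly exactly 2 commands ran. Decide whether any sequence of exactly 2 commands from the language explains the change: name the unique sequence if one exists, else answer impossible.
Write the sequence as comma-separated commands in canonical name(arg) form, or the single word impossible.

rotate(1, 90), rotate(1, 90)

start: config: θ0=270°, θ1=90°, θ2=0°
1. rotate(1, 90) → config: θ0=270°, θ1=180°, θ2=0°
2. rotate(1, 90) → config: θ0=270°, θ1=270°, θ2=0°
no other 2-command option fits: unique.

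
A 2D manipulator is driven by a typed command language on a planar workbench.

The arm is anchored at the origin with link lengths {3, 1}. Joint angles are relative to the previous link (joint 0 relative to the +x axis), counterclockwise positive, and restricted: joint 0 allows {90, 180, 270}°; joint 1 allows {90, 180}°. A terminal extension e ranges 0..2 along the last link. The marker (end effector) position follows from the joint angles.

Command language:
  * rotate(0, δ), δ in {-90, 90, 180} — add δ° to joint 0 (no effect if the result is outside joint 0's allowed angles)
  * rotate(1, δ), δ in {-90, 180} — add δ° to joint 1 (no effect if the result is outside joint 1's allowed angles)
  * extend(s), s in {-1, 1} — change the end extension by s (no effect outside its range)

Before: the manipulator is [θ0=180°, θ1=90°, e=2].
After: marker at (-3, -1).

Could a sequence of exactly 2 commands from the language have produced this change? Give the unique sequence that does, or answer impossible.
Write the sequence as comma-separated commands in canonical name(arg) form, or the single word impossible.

extend(-1), extend(-1)

initial: [θ0=180°, θ1=90°, e=2]
t=1 extend(-1) ⇒ [θ0=180°, θ1=90°, e=1]
t=2 extend(-1) ⇒ [θ0=180°, θ1=90°, e=0]
all 49 alternatives checked — unique.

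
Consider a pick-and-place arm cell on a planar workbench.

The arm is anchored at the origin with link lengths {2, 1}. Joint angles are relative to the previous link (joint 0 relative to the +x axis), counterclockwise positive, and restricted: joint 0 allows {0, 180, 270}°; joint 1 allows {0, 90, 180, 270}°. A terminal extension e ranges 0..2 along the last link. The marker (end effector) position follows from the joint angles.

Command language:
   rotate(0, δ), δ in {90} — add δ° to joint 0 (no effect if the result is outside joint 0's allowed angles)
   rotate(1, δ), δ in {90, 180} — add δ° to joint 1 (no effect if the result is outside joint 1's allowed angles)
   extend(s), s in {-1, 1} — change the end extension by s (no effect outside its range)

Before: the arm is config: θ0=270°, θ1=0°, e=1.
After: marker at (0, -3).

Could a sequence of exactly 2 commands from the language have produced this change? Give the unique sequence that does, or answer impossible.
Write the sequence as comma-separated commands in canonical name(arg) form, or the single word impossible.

initial: config: θ0=270°, θ1=0°, e=1
[1] after extend(-1): config: θ0=270°, θ1=0°, e=0
[2] after extend(-1): config: θ0=270°, θ1=0°, e=0
no other 2-command option fits: unique.

extend(-1), extend(-1)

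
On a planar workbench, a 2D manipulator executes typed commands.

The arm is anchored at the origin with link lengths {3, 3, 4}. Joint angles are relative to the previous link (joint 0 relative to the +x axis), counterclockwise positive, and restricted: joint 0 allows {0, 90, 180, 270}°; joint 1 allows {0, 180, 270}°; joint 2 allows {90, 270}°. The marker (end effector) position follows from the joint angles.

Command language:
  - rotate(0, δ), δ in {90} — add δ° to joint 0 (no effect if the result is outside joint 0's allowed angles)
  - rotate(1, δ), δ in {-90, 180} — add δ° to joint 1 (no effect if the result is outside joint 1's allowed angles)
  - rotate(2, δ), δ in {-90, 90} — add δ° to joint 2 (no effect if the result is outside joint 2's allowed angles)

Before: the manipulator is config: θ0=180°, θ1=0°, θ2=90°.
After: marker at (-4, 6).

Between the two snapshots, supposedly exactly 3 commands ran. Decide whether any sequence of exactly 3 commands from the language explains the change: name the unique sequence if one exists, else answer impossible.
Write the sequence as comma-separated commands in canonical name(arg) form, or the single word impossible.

start: config: θ0=180°, θ1=0°, θ2=90°
t=1 rotate(0, 90) ⇒ config: θ0=270°, θ1=0°, θ2=90°
t=2 rotate(0, 90) ⇒ config: θ0=0°, θ1=0°, θ2=90°
t=3 rotate(0, 90) ⇒ config: θ0=90°, θ1=0°, θ2=90°
uniquely the one of 125 3-step routes that fits.

rotate(0, 90), rotate(0, 90), rotate(0, 90)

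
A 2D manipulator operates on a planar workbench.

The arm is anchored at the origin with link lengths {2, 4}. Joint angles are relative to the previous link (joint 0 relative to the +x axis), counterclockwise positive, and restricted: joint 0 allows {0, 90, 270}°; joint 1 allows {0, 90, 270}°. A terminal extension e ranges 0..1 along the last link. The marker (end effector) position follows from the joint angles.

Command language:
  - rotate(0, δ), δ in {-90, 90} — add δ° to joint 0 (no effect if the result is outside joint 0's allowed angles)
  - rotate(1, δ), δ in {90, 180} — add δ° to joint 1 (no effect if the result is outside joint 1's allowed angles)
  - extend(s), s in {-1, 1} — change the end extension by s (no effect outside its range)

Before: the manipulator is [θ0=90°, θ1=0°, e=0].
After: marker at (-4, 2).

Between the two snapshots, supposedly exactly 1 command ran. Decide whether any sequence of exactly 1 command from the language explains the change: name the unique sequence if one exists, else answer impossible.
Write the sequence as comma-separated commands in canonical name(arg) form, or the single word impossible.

rotate(1, 90)

start: [θ0=90°, θ1=0°, e=0]
[1] after rotate(1, 90): [θ0=90°, θ1=90°, e=0]
no rival 1-sequence matches.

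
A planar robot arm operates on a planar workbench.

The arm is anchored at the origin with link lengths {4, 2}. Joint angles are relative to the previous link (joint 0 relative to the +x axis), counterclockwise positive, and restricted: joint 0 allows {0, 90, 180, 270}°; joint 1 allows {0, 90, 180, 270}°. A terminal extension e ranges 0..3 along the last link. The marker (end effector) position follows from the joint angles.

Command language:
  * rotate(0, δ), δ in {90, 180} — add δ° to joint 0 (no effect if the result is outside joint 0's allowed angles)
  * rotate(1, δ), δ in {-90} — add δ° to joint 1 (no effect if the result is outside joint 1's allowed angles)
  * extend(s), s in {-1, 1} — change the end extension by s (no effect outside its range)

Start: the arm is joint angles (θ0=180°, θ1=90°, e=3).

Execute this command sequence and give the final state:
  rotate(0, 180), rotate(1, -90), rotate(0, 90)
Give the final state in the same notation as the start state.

initial: joint angles (θ0=180°, θ1=90°, e=3)
step 1 (rotate(0, 180)): joint angles (θ0=0°, θ1=90°, e=3)
step 2 (rotate(1, -90)): joint angles (θ0=0°, θ1=0°, e=3)
step 3 (rotate(0, 90)): joint angles (θ0=90°, θ1=0°, e=3)

joint angles (θ0=90°, θ1=0°, e=3)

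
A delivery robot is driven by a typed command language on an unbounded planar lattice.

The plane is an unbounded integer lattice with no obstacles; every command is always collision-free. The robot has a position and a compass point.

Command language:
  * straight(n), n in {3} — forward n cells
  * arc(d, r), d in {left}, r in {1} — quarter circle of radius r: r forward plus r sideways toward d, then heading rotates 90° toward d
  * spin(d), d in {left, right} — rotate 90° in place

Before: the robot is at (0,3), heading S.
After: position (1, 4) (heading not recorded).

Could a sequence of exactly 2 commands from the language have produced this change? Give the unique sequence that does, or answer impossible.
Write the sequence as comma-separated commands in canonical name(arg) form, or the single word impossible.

key: order matters: swapping spin(left) and arc(left, 1) lands elsewhere
begin: at (0,3), heading S
[1] after spin(left): at (0,3), heading E
[2] after arc(left, 1): at (1,4), heading N
no other 2-command option fits: unique.

spin(left), arc(left, 1)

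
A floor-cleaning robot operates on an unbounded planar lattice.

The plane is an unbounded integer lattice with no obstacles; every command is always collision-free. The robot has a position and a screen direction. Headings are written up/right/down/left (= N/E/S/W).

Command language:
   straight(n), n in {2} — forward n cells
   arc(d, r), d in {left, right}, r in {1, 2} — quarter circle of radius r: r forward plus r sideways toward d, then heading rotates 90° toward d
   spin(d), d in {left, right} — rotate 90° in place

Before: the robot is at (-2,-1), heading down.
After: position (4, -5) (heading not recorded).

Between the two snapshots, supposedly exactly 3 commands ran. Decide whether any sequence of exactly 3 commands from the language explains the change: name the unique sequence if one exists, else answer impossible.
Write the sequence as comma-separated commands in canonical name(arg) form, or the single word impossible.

key: order matters: swapping arc(left, 2) and arc(right, 2) lands elsewhere
t0: at (-2,-1), heading down
t=1 arc(left, 2) ⇒ at (0,-3), heading right
t=2 straight(2) ⇒ at (2,-3), heading right
t=3 arc(right, 2) ⇒ at (4,-5), heading down
all 343 alternatives checked — unique.

arc(left, 2), straight(2), arc(right, 2)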